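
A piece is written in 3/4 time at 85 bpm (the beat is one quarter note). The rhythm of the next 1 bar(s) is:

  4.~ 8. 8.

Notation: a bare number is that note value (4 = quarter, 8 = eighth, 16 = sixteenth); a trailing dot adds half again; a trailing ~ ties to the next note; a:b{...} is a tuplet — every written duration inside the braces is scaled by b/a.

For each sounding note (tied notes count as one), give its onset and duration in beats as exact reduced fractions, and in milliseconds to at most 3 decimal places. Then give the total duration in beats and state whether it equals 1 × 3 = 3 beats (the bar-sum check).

1) 0.0ms=0b +1588.235ms=9/4b
2) 1588.235ms=9/4b +529.412ms=3/4b
Σ=3b of 3 (85bpm 3/4) — PASS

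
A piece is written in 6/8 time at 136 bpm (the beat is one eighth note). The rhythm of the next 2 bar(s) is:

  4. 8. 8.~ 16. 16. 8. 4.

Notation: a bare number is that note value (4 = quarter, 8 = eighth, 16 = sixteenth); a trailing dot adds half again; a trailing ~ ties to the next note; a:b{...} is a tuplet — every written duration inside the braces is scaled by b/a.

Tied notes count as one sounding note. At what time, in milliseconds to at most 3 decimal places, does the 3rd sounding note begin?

1. 0.0ms @ 0 + 1323.529ms (3)
2. 1323.529ms @ 3 + 661.765ms (3/2)
3. 1985.294ms @ 9/2 + 992.647ms (9/4)
4. 2977.941ms @ 27/4 + 330.882ms (3/4)
5. 3308.824ms @ 15/2 + 661.765ms (3/2)
6. 3970.588ms @ 9 + 1323.529ms (3)

note 3 onset = 9/2b = 1985.294ms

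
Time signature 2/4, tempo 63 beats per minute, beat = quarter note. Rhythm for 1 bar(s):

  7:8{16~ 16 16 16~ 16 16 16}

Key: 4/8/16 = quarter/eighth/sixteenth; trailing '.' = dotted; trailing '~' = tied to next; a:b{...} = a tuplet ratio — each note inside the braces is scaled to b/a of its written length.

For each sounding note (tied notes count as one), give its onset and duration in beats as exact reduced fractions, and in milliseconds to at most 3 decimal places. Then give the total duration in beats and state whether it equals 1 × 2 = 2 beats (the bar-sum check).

1) 0.0ms=0b +544.218ms=4/7b
2) 544.218ms=4/7b +272.109ms=2/7b
3) 816.327ms=6/7b +544.218ms=4/7b
4) 1360.544ms=10/7b +272.109ms=2/7b
5) 1632.653ms=12/7b +272.109ms=2/7b
Σ=2b of 2 (63bpm 2/4) — PASS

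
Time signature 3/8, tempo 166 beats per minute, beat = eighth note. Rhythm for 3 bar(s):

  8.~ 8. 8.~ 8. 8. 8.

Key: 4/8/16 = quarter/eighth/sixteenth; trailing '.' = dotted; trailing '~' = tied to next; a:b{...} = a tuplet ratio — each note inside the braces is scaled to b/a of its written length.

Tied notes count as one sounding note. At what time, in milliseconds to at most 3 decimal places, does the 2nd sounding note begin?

1. 0.0ms @ 0 + 1084.337ms (3)
2. 1084.337ms @ 3 + 1084.337ms (3)
3. 2168.675ms @ 6 + 542.169ms (3/2)
4. 2710.843ms @ 15/2 + 542.169ms (3/2)

note 2 onset = 3b = 1084.337ms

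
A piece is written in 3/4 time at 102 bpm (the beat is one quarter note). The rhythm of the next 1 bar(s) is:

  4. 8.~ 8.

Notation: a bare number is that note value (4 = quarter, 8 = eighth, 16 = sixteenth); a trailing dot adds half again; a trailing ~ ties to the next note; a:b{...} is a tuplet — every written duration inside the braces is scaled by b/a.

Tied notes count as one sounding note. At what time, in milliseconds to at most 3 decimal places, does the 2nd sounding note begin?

note 2 onset = 3/2b = 882.353ms

1. 0.0ms @ 0 + 882.353ms (3/2)
2. 882.353ms @ 3/2 + 882.353ms (3/2)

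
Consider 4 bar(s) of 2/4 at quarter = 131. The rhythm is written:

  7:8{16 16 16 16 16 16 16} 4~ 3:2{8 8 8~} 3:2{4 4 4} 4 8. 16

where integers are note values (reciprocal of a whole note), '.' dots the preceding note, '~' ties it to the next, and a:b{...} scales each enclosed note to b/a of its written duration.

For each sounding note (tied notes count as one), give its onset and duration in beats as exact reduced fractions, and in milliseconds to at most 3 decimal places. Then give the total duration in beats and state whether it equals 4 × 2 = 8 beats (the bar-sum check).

1) 0.0ms=0b +130.862ms=2/7b
2) 130.862ms=2/7b +130.862ms=2/7b
3) 261.723ms=4/7b +130.862ms=2/7b
4) 392.585ms=6/7b +130.862ms=2/7b
5) 523.446ms=8/7b +130.862ms=2/7b
6) 654.308ms=10/7b +130.862ms=2/7b
7) 785.169ms=12/7b +130.862ms=2/7b
8) 916.031ms=2b +610.687ms=4/3b
9) 1526.718ms=10/3b +152.672ms=1/3b
10) 1679.389ms=11/3b +458.015ms=1b
11) 2137.405ms=14/3b +305.344ms=2/3b
12) 2442.748ms=16/3b +305.344ms=2/3b
13) 2748.092ms=6b +458.015ms=1b
14) 3206.107ms=7b +343.511ms=3/4b
15) 3549.618ms=31/4b +114.504ms=1/4b
Σ=8b of 8 (131bpm 2/4) — PASS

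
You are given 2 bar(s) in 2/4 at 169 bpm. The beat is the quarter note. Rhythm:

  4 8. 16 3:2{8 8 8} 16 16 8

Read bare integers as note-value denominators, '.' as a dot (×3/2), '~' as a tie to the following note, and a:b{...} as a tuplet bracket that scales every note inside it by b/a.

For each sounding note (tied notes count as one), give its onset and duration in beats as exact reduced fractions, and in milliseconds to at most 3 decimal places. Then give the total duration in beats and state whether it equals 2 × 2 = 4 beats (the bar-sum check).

1) 0.0ms=0b +355.03ms=1b
2) 355.03ms=1b +266.272ms=3/4b
3) 621.302ms=7/4b +88.757ms=1/4b
4) 710.059ms=2b +118.343ms=1/3b
5) 828.402ms=7/3b +118.343ms=1/3b
6) 946.746ms=8/3b +118.343ms=1/3b
7) 1065.089ms=3b +88.757ms=1/4b
8) 1153.846ms=13/4b +88.757ms=1/4b
9) 1242.604ms=7/2b +177.515ms=1/2b
Σ=4b of 4 (169bpm 2/4) — PASS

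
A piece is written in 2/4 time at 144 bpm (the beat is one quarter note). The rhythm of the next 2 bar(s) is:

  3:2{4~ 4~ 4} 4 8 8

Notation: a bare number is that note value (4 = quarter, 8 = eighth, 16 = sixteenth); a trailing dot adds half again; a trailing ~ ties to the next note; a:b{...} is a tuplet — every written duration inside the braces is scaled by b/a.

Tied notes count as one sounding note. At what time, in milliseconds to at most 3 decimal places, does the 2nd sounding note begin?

1. 0.0ms @ 0 + 833.333ms (2)
2. 833.333ms @ 2 + 416.667ms (1)
3. 1250.0ms @ 3 + 208.333ms (1/2)
4. 1458.333ms @ 7/2 + 208.333ms (1/2)

note 2 onset = 2b = 833.333ms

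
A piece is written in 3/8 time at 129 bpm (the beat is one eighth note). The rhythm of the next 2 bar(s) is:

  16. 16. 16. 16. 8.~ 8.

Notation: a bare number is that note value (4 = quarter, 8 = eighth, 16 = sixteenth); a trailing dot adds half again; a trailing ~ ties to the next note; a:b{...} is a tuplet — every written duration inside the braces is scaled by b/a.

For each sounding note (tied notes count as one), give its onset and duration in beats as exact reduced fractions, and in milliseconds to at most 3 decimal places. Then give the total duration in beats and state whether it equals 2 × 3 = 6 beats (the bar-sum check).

1) 0.0ms=0b +348.837ms=3/4b
2) 348.837ms=3/4b +348.837ms=3/4b
3) 697.674ms=3/2b +348.837ms=3/4b
4) 1046.512ms=9/4b +348.837ms=3/4b
5) 1395.349ms=3b +1395.349ms=3b
Σ=6b of 6 (129bpm 3/8) — PASS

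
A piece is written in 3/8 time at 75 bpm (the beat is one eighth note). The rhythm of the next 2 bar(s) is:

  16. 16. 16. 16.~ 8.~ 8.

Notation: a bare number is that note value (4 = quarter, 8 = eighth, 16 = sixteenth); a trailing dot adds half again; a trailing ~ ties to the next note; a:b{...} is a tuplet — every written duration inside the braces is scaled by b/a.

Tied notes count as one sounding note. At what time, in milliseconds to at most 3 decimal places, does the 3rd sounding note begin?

1. 0.0ms @ 0 + 600.0ms (3/4)
2. 600.0ms @ 3/4 + 600.0ms (3/4)
3. 1200.0ms @ 3/2 + 600.0ms (3/4)
4. 1800.0ms @ 9/4 + 3000.0ms (15/4)

note 3 onset = 3/2b = 1200.0ms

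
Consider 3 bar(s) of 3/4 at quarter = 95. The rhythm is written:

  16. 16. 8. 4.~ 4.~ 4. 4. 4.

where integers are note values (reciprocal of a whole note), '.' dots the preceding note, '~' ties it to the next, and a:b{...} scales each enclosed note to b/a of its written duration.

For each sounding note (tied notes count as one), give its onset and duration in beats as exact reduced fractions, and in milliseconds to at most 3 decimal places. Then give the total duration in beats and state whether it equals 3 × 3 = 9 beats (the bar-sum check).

1) 0.0ms=0b +236.842ms=3/8b
2) 236.842ms=3/8b +236.842ms=3/8b
3) 473.684ms=3/4b +473.684ms=3/4b
4) 947.368ms=3/2b +2842.105ms=9/2b
5) 3789.474ms=6b +947.368ms=3/2b
6) 4736.842ms=15/2b +947.368ms=3/2b
Σ=9b of 9 (95bpm 3/4) — PASS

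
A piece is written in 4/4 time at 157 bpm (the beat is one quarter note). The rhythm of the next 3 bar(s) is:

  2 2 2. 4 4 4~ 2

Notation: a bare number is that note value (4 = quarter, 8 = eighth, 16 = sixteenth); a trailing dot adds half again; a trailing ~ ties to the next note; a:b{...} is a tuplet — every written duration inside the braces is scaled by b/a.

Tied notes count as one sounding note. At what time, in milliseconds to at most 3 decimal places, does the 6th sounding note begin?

note 6 onset = 9b = 3439.49ms

1. 0.0ms @ 0 + 764.331ms (2)
2. 764.331ms @ 2 + 764.331ms (2)
3. 1528.662ms @ 4 + 1146.497ms (3)
4. 2675.159ms @ 7 + 382.166ms (1)
5. 3057.325ms @ 8 + 382.166ms (1)
6. 3439.49ms @ 9 + 1146.497ms (3)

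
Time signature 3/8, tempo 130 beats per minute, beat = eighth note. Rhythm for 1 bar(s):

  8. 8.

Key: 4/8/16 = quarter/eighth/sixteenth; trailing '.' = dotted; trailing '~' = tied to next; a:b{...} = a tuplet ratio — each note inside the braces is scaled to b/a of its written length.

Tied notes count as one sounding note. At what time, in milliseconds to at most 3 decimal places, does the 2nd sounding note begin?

1. 0.0ms @ 0 + 692.308ms (3/2)
2. 692.308ms @ 3/2 + 692.308ms (3/2)

note 2 onset = 3/2b = 692.308ms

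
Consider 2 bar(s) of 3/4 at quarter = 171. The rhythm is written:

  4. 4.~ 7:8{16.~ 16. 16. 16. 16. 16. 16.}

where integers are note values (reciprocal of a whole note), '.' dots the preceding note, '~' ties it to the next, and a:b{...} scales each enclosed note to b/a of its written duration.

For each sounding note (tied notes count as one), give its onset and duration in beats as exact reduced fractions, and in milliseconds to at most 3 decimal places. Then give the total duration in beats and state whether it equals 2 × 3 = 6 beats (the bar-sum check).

1) 0.0ms=0b +526.316ms=3/2b
2) 526.316ms=3/2b +827.068ms=33/14b
3) 1353.383ms=27/7b +150.376ms=3/7b
4) 1503.759ms=30/7b +150.376ms=3/7b
5) 1654.135ms=33/7b +150.376ms=3/7b
6) 1804.511ms=36/7b +150.376ms=3/7b
7) 1954.887ms=39/7b +150.376ms=3/7b
Σ=6b of 6 (171bpm 3/4) — PASS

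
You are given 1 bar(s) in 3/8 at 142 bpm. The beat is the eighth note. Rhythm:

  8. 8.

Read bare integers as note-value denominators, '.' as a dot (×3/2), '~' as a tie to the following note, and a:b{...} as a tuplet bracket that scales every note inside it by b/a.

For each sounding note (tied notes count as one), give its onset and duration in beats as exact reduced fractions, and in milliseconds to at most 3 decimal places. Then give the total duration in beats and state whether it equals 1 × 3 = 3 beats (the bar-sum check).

1) 0.0ms=0b +633.803ms=3/2b
2) 633.803ms=3/2b +633.803ms=3/2b
Σ=3b of 3 (142bpm 3/8) — PASS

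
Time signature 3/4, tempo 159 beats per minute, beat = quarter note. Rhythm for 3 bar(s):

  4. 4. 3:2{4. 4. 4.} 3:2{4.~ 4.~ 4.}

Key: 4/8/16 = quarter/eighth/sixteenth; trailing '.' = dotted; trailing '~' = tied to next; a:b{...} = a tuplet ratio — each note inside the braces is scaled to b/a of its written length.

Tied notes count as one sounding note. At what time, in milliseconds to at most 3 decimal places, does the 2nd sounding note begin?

1. 0.0ms @ 0 + 566.038ms (3/2)
2. 566.038ms @ 3/2 + 566.038ms (3/2)
3. 1132.075ms @ 3 + 377.358ms (1)
4. 1509.434ms @ 4 + 377.358ms (1)
5. 1886.792ms @ 5 + 377.358ms (1)
6. 2264.151ms @ 6 + 1132.075ms (3)

note 2 onset = 3/2b = 566.038ms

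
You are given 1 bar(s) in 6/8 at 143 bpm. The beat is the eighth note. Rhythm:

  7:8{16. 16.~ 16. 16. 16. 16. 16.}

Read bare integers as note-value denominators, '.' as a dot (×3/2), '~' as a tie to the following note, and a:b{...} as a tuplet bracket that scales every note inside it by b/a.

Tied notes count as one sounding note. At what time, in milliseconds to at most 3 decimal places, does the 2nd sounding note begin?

1. 0.0ms @ 0 + 359.64ms (6/7)
2. 359.64ms @ 6/7 + 719.281ms (12/7)
3. 1078.921ms @ 18/7 + 359.64ms (6/7)
4. 1438.561ms @ 24/7 + 359.64ms (6/7)
5. 1798.202ms @ 30/7 + 359.64ms (6/7)
6. 2157.842ms @ 36/7 + 359.64ms (6/7)

note 2 onset = 6/7b = 359.64ms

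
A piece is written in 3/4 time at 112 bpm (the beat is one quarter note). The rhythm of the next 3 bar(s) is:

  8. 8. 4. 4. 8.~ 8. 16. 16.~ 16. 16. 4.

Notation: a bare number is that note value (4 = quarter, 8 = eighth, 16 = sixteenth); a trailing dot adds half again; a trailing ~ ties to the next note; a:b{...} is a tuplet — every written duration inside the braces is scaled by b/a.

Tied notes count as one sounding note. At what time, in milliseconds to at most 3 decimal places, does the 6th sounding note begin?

1. 0.0ms @ 0 + 401.786ms (3/4)
2. 401.786ms @ 3/4 + 401.786ms (3/4)
3. 803.571ms @ 3/2 + 803.571ms (3/2)
4. 1607.143ms @ 3 + 803.571ms (3/2)
5. 2410.714ms @ 9/2 + 803.571ms (3/2)
6. 3214.286ms @ 6 + 200.893ms (3/8)
7. 3415.179ms @ 51/8 + 401.786ms (3/4)
8. 3816.964ms @ 57/8 + 200.893ms (3/8)
9. 4017.857ms @ 15/2 + 803.571ms (3/2)

note 6 onset = 6b = 3214.286ms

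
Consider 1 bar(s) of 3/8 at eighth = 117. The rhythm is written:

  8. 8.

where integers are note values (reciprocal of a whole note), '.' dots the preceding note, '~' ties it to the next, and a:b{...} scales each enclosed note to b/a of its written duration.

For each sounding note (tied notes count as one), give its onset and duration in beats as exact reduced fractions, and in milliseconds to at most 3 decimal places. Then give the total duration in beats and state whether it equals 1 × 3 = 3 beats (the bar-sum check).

1) 0.0ms=0b +769.231ms=3/2b
2) 769.231ms=3/2b +769.231ms=3/2b
Σ=3b of 3 (117bpm 3/8) — PASS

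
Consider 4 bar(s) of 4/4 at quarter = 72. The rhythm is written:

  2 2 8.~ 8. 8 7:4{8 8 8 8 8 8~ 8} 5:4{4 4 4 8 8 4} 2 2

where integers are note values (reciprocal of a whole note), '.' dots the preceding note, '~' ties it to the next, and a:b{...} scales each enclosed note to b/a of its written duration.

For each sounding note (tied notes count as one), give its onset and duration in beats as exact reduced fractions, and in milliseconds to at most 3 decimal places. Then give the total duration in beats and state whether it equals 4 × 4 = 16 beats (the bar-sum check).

1) 0.0ms=0b +1666.667ms=2b
2) 1666.667ms=2b +1666.667ms=2b
3) 3333.333ms=4b +1250.0ms=3/2b
4) 4583.333ms=11/2b +416.667ms=1/2b
5) 5000.0ms=6b +238.095ms=2/7b
6) 5238.095ms=44/7b +238.095ms=2/7b
7) 5476.19ms=46/7b +238.095ms=2/7b
8) 5714.286ms=48/7b +238.095ms=2/7b
9) 5952.381ms=50/7b +238.095ms=2/7b
10) 6190.476ms=52/7b +476.19ms=4/7b
11) 6666.667ms=8b +666.667ms=4/5b
12) 7333.333ms=44/5b +666.667ms=4/5b
13) 8000.0ms=48/5b +666.667ms=4/5b
14) 8666.667ms=52/5b +333.333ms=2/5b
15) 9000.0ms=54/5b +333.333ms=2/5b
16) 9333.333ms=56/5b +666.667ms=4/5b
17) 10000.0ms=12b +1666.667ms=2b
18) 11666.667ms=14b +1666.667ms=2b
Σ=16b of 16 (72bpm 4/4) — PASS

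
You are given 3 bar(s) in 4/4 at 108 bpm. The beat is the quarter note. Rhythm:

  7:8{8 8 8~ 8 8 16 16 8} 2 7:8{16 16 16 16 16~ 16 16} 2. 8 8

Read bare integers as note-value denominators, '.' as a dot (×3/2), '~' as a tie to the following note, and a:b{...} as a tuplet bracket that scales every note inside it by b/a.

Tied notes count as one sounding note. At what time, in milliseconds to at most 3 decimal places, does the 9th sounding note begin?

1. 0.0ms @ 0 + 317.46ms (4/7)
2. 317.46ms @ 4/7 + 317.46ms (4/7)
3. 634.921ms @ 8/7 + 634.921ms (8/7)
4. 1269.841ms @ 16/7 + 317.46ms (4/7)
5. 1587.302ms @ 20/7 + 158.73ms (2/7)
6. 1746.032ms @ 22/7 + 158.73ms (2/7)
7. 1904.762ms @ 24/7 + 317.46ms (4/7)
8. 2222.222ms @ 4 + 1111.111ms (2)
9. 3333.333ms @ 6 + 158.73ms (2/7)
10. 3492.063ms @ 44/7 + 158.73ms (2/7)
11. 3650.794ms @ 46/7 + 158.73ms (2/7)
12. 3809.524ms @ 48/7 + 158.73ms (2/7)
13. 3968.254ms @ 50/7 + 317.46ms (4/7)
14. 4285.714ms @ 54/7 + 158.73ms (2/7)
15. 4444.444ms @ 8 + 1666.667ms (3)
16. 6111.111ms @ 11 + 277.778ms (1/2)
17. 6388.889ms @ 23/2 + 277.778ms (1/2)

note 9 onset = 6b = 3333.333ms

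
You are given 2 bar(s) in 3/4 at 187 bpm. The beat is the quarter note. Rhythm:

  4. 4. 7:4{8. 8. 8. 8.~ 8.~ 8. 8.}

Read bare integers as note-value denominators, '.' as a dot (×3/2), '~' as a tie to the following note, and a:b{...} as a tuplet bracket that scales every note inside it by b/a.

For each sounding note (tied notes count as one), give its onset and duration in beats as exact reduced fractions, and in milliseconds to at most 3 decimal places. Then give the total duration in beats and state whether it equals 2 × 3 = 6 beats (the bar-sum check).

1) 0.0ms=0b +481.283ms=3/2b
2) 481.283ms=3/2b +481.283ms=3/2b
3) 962.567ms=3b +137.51ms=3/7b
4) 1100.076ms=24/7b +137.51ms=3/7b
5) 1237.586ms=27/7b +137.51ms=3/7b
6) 1375.095ms=30/7b +412.529ms=9/7b
7) 1787.624ms=39/7b +137.51ms=3/7b
Σ=6b of 6 (187bpm 3/4) — PASS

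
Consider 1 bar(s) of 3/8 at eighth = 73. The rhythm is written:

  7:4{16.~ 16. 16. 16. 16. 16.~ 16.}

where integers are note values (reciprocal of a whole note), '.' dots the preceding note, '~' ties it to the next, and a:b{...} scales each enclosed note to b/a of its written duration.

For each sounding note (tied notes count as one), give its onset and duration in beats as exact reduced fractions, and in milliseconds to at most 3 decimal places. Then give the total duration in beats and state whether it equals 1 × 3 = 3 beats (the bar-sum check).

1) 0.0ms=0b +704.501ms=6/7b
2) 704.501ms=6/7b +352.25ms=3/7b
3) 1056.751ms=9/7b +352.25ms=3/7b
4) 1409.002ms=12/7b +352.25ms=3/7b
5) 1761.252ms=15/7b +704.501ms=6/7b
Σ=3b of 3 (73bpm 3/8) — PASS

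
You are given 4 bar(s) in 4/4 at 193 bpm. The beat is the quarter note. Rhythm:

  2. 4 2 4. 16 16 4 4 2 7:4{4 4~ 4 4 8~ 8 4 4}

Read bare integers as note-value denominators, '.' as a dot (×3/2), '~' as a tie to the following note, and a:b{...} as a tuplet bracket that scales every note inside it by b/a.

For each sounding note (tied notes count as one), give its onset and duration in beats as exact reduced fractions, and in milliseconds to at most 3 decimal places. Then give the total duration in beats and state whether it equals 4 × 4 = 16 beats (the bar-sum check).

1) 0.0ms=0b +932.642ms=3b
2) 932.642ms=3b +310.881ms=1b
3) 1243.523ms=4b +621.762ms=2b
4) 1865.285ms=6b +466.321ms=3/2b
5) 2331.606ms=15/2b +77.72ms=1/4b
6) 2409.326ms=31/4b +77.72ms=1/4b
7) 2487.047ms=8b +310.881ms=1b
8) 2797.927ms=9b +310.881ms=1b
9) 3108.808ms=10b +621.762ms=2b
10) 3730.57ms=12b +177.646ms=4/7b
11) 3908.216ms=88/7b +355.292ms=8/7b
12) 4263.509ms=96/7b +177.646ms=4/7b
13) 4441.155ms=100/7b +177.646ms=4/7b
14) 4618.801ms=104/7b +177.646ms=4/7b
15) 4796.447ms=108/7b +177.646ms=4/7b
Σ=16b of 16 (193bpm 4/4) — PASS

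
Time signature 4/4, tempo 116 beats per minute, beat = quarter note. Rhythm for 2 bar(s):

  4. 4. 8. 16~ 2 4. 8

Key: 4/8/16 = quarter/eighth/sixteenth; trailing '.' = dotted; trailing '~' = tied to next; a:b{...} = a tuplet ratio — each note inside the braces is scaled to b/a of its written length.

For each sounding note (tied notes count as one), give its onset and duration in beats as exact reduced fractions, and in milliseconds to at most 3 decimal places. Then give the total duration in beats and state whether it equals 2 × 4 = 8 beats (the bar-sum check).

1) 0.0ms=0b +775.862ms=3/2b
2) 775.862ms=3/2b +775.862ms=3/2b
3) 1551.724ms=3b +387.931ms=3/4b
4) 1939.655ms=15/4b +1163.793ms=9/4b
5) 3103.448ms=6b +775.862ms=3/2b
6) 3879.31ms=15/2b +258.621ms=1/2b
Σ=8b of 8 (116bpm 4/4) — PASS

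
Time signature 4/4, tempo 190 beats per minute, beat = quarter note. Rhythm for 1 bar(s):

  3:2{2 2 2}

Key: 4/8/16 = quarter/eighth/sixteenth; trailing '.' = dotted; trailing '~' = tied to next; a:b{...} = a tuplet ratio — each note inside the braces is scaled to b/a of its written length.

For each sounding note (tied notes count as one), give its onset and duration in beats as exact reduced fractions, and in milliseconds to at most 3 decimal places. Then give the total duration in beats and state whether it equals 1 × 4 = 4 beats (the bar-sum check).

1) 0.0ms=0b +421.053ms=4/3b
2) 421.053ms=4/3b +421.053ms=4/3b
3) 842.105ms=8/3b +421.053ms=4/3b
Σ=4b of 4 (190bpm 4/4) — PASS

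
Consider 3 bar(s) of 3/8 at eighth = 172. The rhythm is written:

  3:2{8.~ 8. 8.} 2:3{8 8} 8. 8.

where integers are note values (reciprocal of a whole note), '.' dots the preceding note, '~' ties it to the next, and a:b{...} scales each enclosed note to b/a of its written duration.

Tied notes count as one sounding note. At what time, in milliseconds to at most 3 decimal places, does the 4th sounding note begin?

note 4 onset = 9/2b = 1569.767ms

1. 0.0ms @ 0 + 697.674ms (2)
2. 697.674ms @ 2 + 348.837ms (1)
3. 1046.512ms @ 3 + 523.256ms (3/2)
4. 1569.767ms @ 9/2 + 523.256ms (3/2)
5. 2093.023ms @ 6 + 523.256ms (3/2)
6. 2616.279ms @ 15/2 + 523.256ms (3/2)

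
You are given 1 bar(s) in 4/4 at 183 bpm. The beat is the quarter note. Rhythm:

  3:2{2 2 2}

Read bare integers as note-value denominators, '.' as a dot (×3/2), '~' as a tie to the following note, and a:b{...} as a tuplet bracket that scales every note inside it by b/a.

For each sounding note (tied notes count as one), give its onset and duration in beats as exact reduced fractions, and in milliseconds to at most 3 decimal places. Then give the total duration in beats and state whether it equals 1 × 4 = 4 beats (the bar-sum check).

1) 0.0ms=0b +437.158ms=4/3b
2) 437.158ms=4/3b +437.158ms=4/3b
3) 874.317ms=8/3b +437.158ms=4/3b
Σ=4b of 4 (183bpm 4/4) — PASS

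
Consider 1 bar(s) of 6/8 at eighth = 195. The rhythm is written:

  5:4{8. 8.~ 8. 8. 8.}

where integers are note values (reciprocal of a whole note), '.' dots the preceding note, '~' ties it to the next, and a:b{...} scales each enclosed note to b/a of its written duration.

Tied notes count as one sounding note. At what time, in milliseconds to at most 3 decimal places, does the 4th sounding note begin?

note 4 onset = 24/5b = 1476.923ms

1. 0.0ms @ 0 + 369.231ms (6/5)
2. 369.231ms @ 6/5 + 738.462ms (12/5)
3. 1107.692ms @ 18/5 + 369.231ms (6/5)
4. 1476.923ms @ 24/5 + 369.231ms (6/5)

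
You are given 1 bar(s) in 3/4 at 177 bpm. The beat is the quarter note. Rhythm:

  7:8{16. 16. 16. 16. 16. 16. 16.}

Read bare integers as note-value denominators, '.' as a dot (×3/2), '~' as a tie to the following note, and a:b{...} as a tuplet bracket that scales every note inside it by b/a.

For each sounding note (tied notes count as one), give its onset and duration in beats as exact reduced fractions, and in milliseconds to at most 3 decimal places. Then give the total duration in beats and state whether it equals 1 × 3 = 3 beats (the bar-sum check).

1) 0.0ms=0b +145.278ms=3/7b
2) 145.278ms=3/7b +145.278ms=3/7b
3) 290.557ms=6/7b +145.278ms=3/7b
4) 435.835ms=9/7b +145.278ms=3/7b
5) 581.114ms=12/7b +145.278ms=3/7b
6) 726.392ms=15/7b +145.278ms=3/7b
7) 871.671ms=18/7b +145.278ms=3/7b
Σ=3b of 3 (177bpm 3/4) — PASS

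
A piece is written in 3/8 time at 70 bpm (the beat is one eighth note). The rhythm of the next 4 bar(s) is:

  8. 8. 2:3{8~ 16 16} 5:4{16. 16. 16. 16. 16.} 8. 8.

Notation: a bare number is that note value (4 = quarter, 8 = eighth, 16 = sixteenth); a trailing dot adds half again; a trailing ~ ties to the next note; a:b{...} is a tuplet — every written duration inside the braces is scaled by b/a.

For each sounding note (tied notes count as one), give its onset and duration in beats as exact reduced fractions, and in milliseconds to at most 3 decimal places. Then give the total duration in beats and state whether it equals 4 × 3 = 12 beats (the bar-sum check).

1) 0.0ms=0b +1285.714ms=3/2b
2) 1285.714ms=3/2b +1285.714ms=3/2b
3) 2571.429ms=3b +1928.571ms=9/4b
4) 4500.0ms=21/4b +642.857ms=3/4b
5) 5142.857ms=6b +514.286ms=3/5b
6) 5657.143ms=33/5b +514.286ms=3/5b
7) 6171.429ms=36/5b +514.286ms=3/5b
8) 6685.714ms=39/5b +514.286ms=3/5b
9) 7200.0ms=42/5b +514.286ms=3/5b
10) 7714.286ms=9b +1285.714ms=3/2b
11) 9000.0ms=21/2b +1285.714ms=3/2b
Σ=12b of 12 (70bpm 3/8) — PASS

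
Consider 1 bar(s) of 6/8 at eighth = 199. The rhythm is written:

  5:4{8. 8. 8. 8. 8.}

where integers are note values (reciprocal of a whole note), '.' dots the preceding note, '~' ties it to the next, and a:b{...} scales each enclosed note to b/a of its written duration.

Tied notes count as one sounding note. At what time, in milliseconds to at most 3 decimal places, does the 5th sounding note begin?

note 5 onset = 24/5b = 1447.236ms

1. 0.0ms @ 0 + 361.809ms (6/5)
2. 361.809ms @ 6/5 + 361.809ms (6/5)
3. 723.618ms @ 12/5 + 361.809ms (6/5)
4. 1085.427ms @ 18/5 + 361.809ms (6/5)
5. 1447.236ms @ 24/5 + 361.809ms (6/5)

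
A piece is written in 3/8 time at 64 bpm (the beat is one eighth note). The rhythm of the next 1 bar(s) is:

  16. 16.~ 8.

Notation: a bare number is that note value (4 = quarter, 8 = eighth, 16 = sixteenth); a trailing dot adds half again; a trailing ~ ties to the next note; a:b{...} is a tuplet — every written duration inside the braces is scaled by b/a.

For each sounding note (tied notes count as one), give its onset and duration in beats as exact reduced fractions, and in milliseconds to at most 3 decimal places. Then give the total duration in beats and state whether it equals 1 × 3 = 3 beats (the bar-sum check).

1) 0.0ms=0b +703.125ms=3/4b
2) 703.125ms=3/4b +2109.375ms=9/4b
Σ=3b of 3 (64bpm 3/8) — PASS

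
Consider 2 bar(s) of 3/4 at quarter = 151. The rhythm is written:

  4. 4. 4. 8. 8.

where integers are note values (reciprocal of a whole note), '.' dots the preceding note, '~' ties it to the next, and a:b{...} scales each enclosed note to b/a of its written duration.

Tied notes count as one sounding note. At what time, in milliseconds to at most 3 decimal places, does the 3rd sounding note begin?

1. 0.0ms @ 0 + 596.026ms (3/2)
2. 596.026ms @ 3/2 + 596.026ms (3/2)
3. 1192.053ms @ 3 + 596.026ms (3/2)
4. 1788.079ms @ 9/2 + 298.013ms (3/4)
5. 2086.093ms @ 21/4 + 298.013ms (3/4)

note 3 onset = 3b = 1192.053ms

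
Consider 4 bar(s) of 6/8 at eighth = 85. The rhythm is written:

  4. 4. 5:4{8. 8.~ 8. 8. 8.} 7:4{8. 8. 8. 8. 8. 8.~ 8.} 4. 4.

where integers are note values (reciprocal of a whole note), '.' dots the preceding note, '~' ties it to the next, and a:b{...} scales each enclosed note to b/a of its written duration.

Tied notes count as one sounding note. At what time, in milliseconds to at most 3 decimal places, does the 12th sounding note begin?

note 12 onset = 114/7b = 11495.798ms

1. 0.0ms @ 0 + 2117.647ms (3)
2. 2117.647ms @ 3 + 2117.647ms (3)
3. 4235.294ms @ 6 + 847.059ms (6/5)
4. 5082.353ms @ 36/5 + 1694.118ms (12/5)
5. 6776.471ms @ 48/5 + 847.059ms (6/5)
6. 7623.529ms @ 54/5 + 847.059ms (6/5)
7. 8470.588ms @ 12 + 605.042ms (6/7)
8. 9075.63ms @ 90/7 + 605.042ms (6/7)
9. 9680.672ms @ 96/7 + 605.042ms (6/7)
10. 10285.714ms @ 102/7 + 605.042ms (6/7)
11. 10890.756ms @ 108/7 + 605.042ms (6/7)
12. 11495.798ms @ 114/7 + 1210.084ms (12/7)
13. 12705.882ms @ 18 + 2117.647ms (3)
14. 14823.529ms @ 21 + 2117.647ms (3)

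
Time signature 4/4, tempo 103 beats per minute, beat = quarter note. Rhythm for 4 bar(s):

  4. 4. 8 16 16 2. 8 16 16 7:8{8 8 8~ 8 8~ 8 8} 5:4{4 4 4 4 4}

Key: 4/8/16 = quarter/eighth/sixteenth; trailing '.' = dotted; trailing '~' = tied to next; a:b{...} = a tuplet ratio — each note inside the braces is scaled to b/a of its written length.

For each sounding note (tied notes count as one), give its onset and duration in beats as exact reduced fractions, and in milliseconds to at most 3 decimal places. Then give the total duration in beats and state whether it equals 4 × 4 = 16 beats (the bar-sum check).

1) 0.0ms=0b +873.786ms=3/2b
2) 873.786ms=3/2b +873.786ms=3/2b
3) 1747.573ms=3b +291.262ms=1/2b
4) 2038.835ms=7/2b +145.631ms=1/4b
5) 2184.466ms=15/4b +145.631ms=1/4b
6) 2330.097ms=4b +1747.573ms=3b
7) 4077.67ms=7b +291.262ms=1/2b
8) 4368.932ms=15/2b +145.631ms=1/4b
9) 4514.563ms=31/4b +145.631ms=1/4b
10) 4660.194ms=8b +332.871ms=4/7b
11) 4993.065ms=60/7b +332.871ms=4/7b
12) 5325.936ms=64/7b +665.742ms=8/7b
13) 5991.678ms=72/7b +665.742ms=8/7b
14) 6657.42ms=80/7b +332.871ms=4/7b
15) 6990.291ms=12b +466.019ms=4/5b
16) 7456.311ms=64/5b +466.019ms=4/5b
17) 7922.33ms=68/5b +466.019ms=4/5b
18) 8388.35ms=72/5b +466.019ms=4/5b
19) 8854.369ms=76/5b +466.019ms=4/5b
Σ=16b of 16 (103bpm 4/4) — PASS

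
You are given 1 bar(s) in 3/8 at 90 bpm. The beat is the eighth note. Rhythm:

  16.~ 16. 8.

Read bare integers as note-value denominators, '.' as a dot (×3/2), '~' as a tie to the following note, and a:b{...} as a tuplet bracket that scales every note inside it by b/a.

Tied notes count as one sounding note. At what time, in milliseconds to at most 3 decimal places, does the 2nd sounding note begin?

note 2 onset = 3/2b = 1000.0ms

1. 0.0ms @ 0 + 1000.0ms (3/2)
2. 1000.0ms @ 3/2 + 1000.0ms (3/2)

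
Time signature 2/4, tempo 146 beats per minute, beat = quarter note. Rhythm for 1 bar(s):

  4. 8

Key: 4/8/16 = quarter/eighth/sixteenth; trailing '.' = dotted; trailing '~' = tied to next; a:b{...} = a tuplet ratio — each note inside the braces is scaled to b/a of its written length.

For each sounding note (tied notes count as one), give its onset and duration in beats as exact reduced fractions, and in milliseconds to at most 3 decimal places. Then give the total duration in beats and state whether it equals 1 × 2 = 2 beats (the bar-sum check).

1) 0.0ms=0b +616.438ms=3/2b
2) 616.438ms=3/2b +205.479ms=1/2b
Σ=2b of 2 (146bpm 2/4) — PASS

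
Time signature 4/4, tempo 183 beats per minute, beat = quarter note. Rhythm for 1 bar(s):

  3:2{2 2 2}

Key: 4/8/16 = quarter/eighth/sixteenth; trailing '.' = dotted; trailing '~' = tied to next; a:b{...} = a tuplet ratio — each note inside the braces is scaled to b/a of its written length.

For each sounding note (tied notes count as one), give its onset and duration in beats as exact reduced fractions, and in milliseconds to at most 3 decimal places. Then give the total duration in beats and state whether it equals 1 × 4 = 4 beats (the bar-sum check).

1) 0.0ms=0b +437.158ms=4/3b
2) 437.158ms=4/3b +437.158ms=4/3b
3) 874.317ms=8/3b +437.158ms=4/3b
Σ=4b of 4 (183bpm 4/4) — PASS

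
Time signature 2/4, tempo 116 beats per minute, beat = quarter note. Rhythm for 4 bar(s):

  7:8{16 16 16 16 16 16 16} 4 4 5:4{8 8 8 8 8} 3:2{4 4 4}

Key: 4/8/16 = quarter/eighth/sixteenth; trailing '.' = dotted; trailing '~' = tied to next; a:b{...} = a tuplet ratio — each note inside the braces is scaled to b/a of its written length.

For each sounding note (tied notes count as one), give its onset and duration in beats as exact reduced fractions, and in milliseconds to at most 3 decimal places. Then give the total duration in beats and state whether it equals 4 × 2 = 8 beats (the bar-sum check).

1) 0.0ms=0b +147.783ms=2/7b
2) 147.783ms=2/7b +147.783ms=2/7b
3) 295.567ms=4/7b +147.783ms=2/7b
4) 443.35ms=6/7b +147.783ms=2/7b
5) 591.133ms=8/7b +147.783ms=2/7b
6) 738.916ms=10/7b +147.783ms=2/7b
7) 886.7ms=12/7b +147.783ms=2/7b
8) 1034.483ms=2b +517.241ms=1b
9) 1551.724ms=3b +517.241ms=1b
10) 2068.966ms=4b +206.897ms=2/5b
11) 2275.862ms=22/5b +206.897ms=2/5b
12) 2482.759ms=24/5b +206.897ms=2/5b
13) 2689.655ms=26/5b +206.897ms=2/5b
14) 2896.552ms=28/5b +206.897ms=2/5b
15) 3103.448ms=6b +344.828ms=2/3b
16) 3448.276ms=20/3b +344.828ms=2/3b
17) 3793.103ms=22/3b +344.828ms=2/3b
Σ=8b of 8 (116bpm 2/4) — PASS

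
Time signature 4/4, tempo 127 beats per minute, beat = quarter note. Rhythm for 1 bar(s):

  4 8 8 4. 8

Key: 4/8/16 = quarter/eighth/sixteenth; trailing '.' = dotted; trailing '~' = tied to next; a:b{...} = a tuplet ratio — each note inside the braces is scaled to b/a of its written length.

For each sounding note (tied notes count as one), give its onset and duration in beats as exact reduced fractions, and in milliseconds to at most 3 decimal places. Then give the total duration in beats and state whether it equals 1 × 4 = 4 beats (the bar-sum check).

1) 0.0ms=0b +472.441ms=1b
2) 472.441ms=1b +236.22ms=1/2b
3) 708.661ms=3/2b +236.22ms=1/2b
4) 944.882ms=2b +708.661ms=3/2b
5) 1653.543ms=7/2b +236.22ms=1/2b
Σ=4b of 4 (127bpm 4/4) — PASS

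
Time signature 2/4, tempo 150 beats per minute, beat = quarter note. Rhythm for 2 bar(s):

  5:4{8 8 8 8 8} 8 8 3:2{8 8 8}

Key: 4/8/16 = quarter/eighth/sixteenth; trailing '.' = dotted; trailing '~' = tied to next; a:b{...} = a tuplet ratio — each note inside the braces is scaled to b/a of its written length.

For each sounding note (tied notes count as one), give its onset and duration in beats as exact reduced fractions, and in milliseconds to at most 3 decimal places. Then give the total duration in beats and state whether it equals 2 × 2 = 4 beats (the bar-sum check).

1) 0.0ms=0b +160.0ms=2/5b
2) 160.0ms=2/5b +160.0ms=2/5b
3) 320.0ms=4/5b +160.0ms=2/5b
4) 480.0ms=6/5b +160.0ms=2/5b
5) 640.0ms=8/5b +160.0ms=2/5b
6) 800.0ms=2b +200.0ms=1/2b
7) 1000.0ms=5/2b +200.0ms=1/2b
8) 1200.0ms=3b +133.333ms=1/3b
9) 1333.333ms=10/3b +133.333ms=1/3b
10) 1466.667ms=11/3b +133.333ms=1/3b
Σ=4b of 4 (150bpm 2/4) — PASS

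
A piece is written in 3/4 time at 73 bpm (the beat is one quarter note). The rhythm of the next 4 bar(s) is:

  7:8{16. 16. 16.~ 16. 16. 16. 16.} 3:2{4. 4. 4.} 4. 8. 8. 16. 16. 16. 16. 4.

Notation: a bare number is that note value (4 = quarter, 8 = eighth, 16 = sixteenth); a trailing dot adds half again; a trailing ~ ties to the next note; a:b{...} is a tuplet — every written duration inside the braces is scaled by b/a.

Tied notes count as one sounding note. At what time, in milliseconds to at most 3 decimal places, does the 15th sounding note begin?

note 15 onset = 39/4b = 8013.699ms

1. 0.0ms @ 0 + 352.25ms (3/7)
2. 352.25ms @ 3/7 + 352.25ms (3/7)
3. 704.501ms @ 6/7 + 704.501ms (6/7)
4. 1409.002ms @ 12/7 + 352.25ms (3/7)
5. 1761.252ms @ 15/7 + 352.25ms (3/7)
6. 2113.503ms @ 18/7 + 352.25ms (3/7)
7. 2465.753ms @ 3 + 821.918ms (1)
8. 3287.671ms @ 4 + 821.918ms (1)
9. 4109.589ms @ 5 + 821.918ms (1)
10. 4931.507ms @ 6 + 1232.877ms (3/2)
11. 6164.384ms @ 15/2 + 616.438ms (3/4)
12. 6780.822ms @ 33/4 + 616.438ms (3/4)
13. 7397.26ms @ 9 + 308.219ms (3/8)
14. 7705.479ms @ 75/8 + 308.219ms (3/8)
15. 8013.699ms @ 39/4 + 308.219ms (3/8)
16. 8321.918ms @ 81/8 + 308.219ms (3/8)
17. 8630.137ms @ 21/2 + 1232.877ms (3/2)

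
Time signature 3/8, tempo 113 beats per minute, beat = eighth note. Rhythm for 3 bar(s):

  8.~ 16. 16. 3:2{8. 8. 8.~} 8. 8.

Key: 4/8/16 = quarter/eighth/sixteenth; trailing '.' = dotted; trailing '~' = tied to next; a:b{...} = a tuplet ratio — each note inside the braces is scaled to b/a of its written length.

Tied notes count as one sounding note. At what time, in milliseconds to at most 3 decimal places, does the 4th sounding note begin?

1. 0.0ms @ 0 + 1194.69ms (9/4)
2. 1194.69ms @ 9/4 + 398.23ms (3/4)
3. 1592.92ms @ 3 + 530.973ms (1)
4. 2123.894ms @ 4 + 530.973ms (1)
5. 2654.867ms @ 5 + 1327.434ms (5/2)
6. 3982.301ms @ 15/2 + 796.46ms (3/2)

note 4 onset = 4b = 2123.894ms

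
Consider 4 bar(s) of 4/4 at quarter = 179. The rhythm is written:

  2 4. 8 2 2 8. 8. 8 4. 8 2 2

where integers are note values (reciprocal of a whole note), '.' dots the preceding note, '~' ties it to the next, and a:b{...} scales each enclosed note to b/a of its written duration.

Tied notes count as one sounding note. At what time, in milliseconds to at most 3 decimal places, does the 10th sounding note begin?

note 10 onset = 23/2b = 3854.749ms

1. 0.0ms @ 0 + 670.391ms (2)
2. 670.391ms @ 2 + 502.793ms (3/2)
3. 1173.184ms @ 7/2 + 167.598ms (1/2)
4. 1340.782ms @ 4 + 670.391ms (2)
5. 2011.173ms @ 6 + 670.391ms (2)
6. 2681.564ms @ 8 + 251.397ms (3/4)
7. 2932.961ms @ 35/4 + 251.397ms (3/4)
8. 3184.358ms @ 19/2 + 167.598ms (1/2)
9. 3351.955ms @ 10 + 502.793ms (3/2)
10. 3854.749ms @ 23/2 + 167.598ms (1/2)
11. 4022.346ms @ 12 + 670.391ms (2)
12. 4692.737ms @ 14 + 670.391ms (2)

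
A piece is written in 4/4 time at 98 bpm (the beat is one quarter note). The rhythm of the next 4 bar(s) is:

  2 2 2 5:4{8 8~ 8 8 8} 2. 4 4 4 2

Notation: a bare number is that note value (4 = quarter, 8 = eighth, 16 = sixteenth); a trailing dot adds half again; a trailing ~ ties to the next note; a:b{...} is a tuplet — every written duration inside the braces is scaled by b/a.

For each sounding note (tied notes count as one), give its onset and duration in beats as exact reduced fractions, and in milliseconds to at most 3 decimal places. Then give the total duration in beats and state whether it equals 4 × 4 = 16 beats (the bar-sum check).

1) 0.0ms=0b +1224.49ms=2b
2) 1224.49ms=2b +1224.49ms=2b
3) 2448.98ms=4b +1224.49ms=2b
4) 3673.469ms=6b +244.898ms=2/5b
5) 3918.367ms=32/5b +489.796ms=4/5b
6) 4408.163ms=36/5b +244.898ms=2/5b
7) 4653.061ms=38/5b +244.898ms=2/5b
8) 4897.959ms=8b +1836.735ms=3b
9) 6734.694ms=11b +612.245ms=1b
10) 7346.939ms=12b +612.245ms=1b
11) 7959.184ms=13b +612.245ms=1b
12) 8571.429ms=14b +1224.49ms=2b
Σ=16b of 16 (98bpm 4/4) — PASS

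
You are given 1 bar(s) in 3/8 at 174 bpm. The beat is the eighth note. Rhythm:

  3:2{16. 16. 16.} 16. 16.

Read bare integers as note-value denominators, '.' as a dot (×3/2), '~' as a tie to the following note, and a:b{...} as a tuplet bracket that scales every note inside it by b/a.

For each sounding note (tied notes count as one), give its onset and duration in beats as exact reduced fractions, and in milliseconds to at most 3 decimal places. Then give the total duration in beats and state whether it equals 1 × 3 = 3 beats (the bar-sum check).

1) 0.0ms=0b +172.414ms=1/2b
2) 172.414ms=1/2b +172.414ms=1/2b
3) 344.828ms=1b +172.414ms=1/2b
4) 517.241ms=3/2b +258.621ms=3/4b
5) 775.862ms=9/4b +258.621ms=3/4b
Σ=3b of 3 (174bpm 3/8) — PASS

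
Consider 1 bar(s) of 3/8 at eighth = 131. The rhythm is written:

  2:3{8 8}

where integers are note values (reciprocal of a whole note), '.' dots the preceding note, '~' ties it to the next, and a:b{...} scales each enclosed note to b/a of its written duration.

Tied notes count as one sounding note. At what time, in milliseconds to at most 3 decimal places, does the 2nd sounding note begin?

1. 0.0ms @ 0 + 687.023ms (3/2)
2. 687.023ms @ 3/2 + 687.023ms (3/2)

note 2 onset = 3/2b = 687.023ms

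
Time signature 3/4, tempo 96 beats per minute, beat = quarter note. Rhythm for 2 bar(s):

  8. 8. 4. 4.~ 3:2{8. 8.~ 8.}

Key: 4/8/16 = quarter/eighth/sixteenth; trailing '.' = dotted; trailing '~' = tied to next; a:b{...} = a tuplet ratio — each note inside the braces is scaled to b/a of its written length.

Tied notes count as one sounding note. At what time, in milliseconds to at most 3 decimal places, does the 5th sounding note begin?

1. 0.0ms @ 0 + 468.75ms (3/4)
2. 468.75ms @ 3/4 + 468.75ms (3/4)
3. 937.5ms @ 3/2 + 937.5ms (3/2)
4. 1875.0ms @ 3 + 1250.0ms (2)
5. 3125.0ms @ 5 + 625.0ms (1)

note 5 onset = 5b = 3125.0ms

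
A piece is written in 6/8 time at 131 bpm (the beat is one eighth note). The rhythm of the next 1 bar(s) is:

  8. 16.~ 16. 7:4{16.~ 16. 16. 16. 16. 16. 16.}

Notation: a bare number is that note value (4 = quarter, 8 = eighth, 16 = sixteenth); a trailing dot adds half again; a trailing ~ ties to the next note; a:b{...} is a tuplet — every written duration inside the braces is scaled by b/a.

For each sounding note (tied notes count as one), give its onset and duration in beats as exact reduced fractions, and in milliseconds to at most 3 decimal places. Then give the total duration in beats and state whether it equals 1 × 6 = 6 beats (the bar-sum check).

1) 0.0ms=0b +687.023ms=3/2b
2) 687.023ms=3/2b +687.023ms=3/2b
3) 1374.046ms=3b +392.585ms=6/7b
4) 1766.63ms=27/7b +196.292ms=3/7b
5) 1962.923ms=30/7b +196.292ms=3/7b
6) 2159.215ms=33/7b +196.292ms=3/7b
7) 2355.507ms=36/7b +196.292ms=3/7b
8) 2551.799ms=39/7b +196.292ms=3/7b
Σ=6b of 6 (131bpm 6/8) — PASS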